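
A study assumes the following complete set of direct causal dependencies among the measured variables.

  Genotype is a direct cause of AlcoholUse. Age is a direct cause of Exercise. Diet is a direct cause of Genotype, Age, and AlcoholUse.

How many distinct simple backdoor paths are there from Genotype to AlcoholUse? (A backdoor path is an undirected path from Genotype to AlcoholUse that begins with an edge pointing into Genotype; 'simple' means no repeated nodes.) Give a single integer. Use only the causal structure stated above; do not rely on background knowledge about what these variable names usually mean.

A backdoor path from Genotype to AlcoholUse is any simple undirected path whose first edge points into Genotype (i.e. leaves Genotype via a parent).
Parents of Genotype: {Diet}.
Enumerating:
  P1: Genotype <- Diet -> AlcoholUse
That exhausts the simple backdoor paths. Count: 1.

1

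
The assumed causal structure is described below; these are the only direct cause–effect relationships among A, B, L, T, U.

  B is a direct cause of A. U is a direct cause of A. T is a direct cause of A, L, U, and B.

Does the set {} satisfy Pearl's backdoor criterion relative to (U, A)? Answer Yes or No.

No

Backdoor paths from U to A (paths whose first edge points into U):
  P1: U <- T -> B -> A
  P2: U <- T -> A
Condition 1 (no descendant of U in the set): holds — descendants of U are {A}; none are in {}.
Condition 2 (every backdoor path blocked by {}):
  P1: open — no interior node is in the conditioning set.
  P2: open — no interior node is in the conditioning set.
{} does not satisfy the backdoor criterion.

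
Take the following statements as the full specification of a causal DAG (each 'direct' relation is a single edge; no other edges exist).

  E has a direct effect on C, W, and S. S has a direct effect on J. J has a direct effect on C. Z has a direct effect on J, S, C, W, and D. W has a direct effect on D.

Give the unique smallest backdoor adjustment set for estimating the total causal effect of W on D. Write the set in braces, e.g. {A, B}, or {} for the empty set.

Variables eligible for adjustment (non-descendants of W, excluding W and D): {C, E, J, S, Z}.
Backdoor paths from W to D:
  P1: W <- Z -> D
  P2: W <- E -> S <- Z -> D
  P3: W <- E -> S -> J <- Z -> D
  P4: W <- E -> S -> J -> C <- Z -> D
  P5: W <- E -> C <- Z -> D
  P6: W <- E -> C <- J <- Z -> D
  P7: W <- E -> C <- J <- S <- Z -> D
The empty set is not sufficient: P1 (W <- Z -> D) has no collider blocking it and no conditioned non-collider, so it is open.
Try {Z}:
  P1: blocked at fork node Z ∈ conditioning set.
  P2: blocked at collider S (neither it nor any descendant is in the conditioning set).
  P3: blocked at collider J (neither it nor any descendant is in the conditioning set).
  P4: blocked at collider C (neither it nor any descendant is in the conditioning set).
  P5: blocked at collider C (neither it nor any descendant is in the conditioning set).
  P6: blocked at collider C (neither it nor any descendant is in the conditioning set).
  P7: blocked at collider C (neither it nor any descendant is in the conditioning set).
{Z} contains no descendant of W and blocks every backdoor path.
No other singleton works — e.g. {E} leaves P1 open — so {Z} is the unique smallest valid adjustment set.

{Z}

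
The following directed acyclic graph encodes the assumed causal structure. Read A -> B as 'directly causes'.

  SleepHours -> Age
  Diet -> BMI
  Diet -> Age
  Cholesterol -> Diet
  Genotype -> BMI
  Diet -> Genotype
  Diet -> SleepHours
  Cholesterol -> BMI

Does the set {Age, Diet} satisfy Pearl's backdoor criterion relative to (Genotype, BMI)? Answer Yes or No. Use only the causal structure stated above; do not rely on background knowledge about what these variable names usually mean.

Yes

Backdoor paths from Genotype to BMI (paths whose first edge points into Genotype):
  P1: Genotype <- Diet <- Cholesterol -> BMI
  P2: Genotype <- Diet -> BMI
Condition 1 (no descendant of Genotype in the set): holds — descendants of Genotype are {BMI}; none are in {Age, Diet}.
Condition 2 (every backdoor path blocked by {Age, Diet}):
  P1: blocked at chain node Diet ∈ conditioning set.
  P2: blocked at fork node Diet ∈ conditioning set.
{Age, Diet} satisfies the backdoor criterion.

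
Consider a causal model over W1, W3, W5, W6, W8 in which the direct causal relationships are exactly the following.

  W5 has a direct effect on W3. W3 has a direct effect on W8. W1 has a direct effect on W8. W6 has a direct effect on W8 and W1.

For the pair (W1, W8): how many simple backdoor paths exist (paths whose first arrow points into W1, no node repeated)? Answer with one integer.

A backdoor path from W1 to W8 is any simple undirected path whose first edge points into W1 (i.e. leaves W1 via a parent).
Parents of W1: {W6}.
Enumerating:
  P1: W1 <- W6 -> W8
That exhausts the simple backdoor paths. Count: 1.

1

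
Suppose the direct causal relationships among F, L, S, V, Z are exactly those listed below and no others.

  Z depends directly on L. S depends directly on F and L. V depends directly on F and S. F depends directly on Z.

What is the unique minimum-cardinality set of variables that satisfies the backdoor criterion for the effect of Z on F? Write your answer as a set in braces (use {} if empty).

{}

Variables eligible for adjustment (non-descendants of Z, excluding Z and F): {L}.
Backdoor paths from Z to F:
  P1: Z <- L -> S <- F
  P2: Z <- L -> S -> V <- F
Each backdoor path contains an unconditioned collider, so every path is already blocked with the empty conditioning set:
  P1: blocked at collider S (neither it nor any descendant is in the conditioning set).
  P2: blocked at collider V (neither it nor any descendant is in the conditioning set).
The empty set is therefore the unique smallest valid set.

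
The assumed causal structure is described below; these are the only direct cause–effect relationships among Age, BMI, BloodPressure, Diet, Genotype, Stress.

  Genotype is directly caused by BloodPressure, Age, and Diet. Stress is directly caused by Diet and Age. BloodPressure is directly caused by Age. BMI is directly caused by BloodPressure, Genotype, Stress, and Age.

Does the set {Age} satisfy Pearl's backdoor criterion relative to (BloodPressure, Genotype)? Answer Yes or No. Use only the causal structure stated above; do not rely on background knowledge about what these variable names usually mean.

Backdoor paths from BloodPressure to Genotype (paths whose first edge points into BloodPressure):
  P1: BloodPressure <- Age -> Stress <- Diet -> Genotype
  P2: BloodPressure <- Age -> Stress -> BMI <- Genotype
  P3: BloodPressure <- Age -> Genotype
  P4: BloodPressure <- Age -> BMI <- Stress <- Diet -> Genotype
  P5: BloodPressure <- Age -> BMI <- Genotype
Condition 1 (no descendant of BloodPressure in the set): holds — descendants of BloodPressure are {BMI, Genotype}; none are in {Age}.
Condition 2 (every backdoor path blocked by {Age}):
  P1: blocked at fork node Age ∈ conditioning set.
  P2: blocked at fork node Age ∈ conditioning set.
  P3: blocked at fork node Age ∈ conditioning set.
  P4: blocked at fork node Age ∈ conditioning set.
  P5: blocked at fork node Age ∈ conditioning set.
{Age} satisfies the backdoor criterion.

Yes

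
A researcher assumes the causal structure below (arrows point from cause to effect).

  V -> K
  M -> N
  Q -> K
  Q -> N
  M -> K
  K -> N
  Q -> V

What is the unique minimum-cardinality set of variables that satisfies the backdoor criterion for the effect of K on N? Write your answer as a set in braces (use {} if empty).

Variables eligible for adjustment (non-descendants of K, excluding K and N): {M, Q, V}.
Backdoor paths from K to N:
  P1: K <- M -> N
  P2: K <- Q -> N
  P3: K <- V <- Q -> N
The empty set is not sufficient: P1 (K <- M -> N) has no collider blocking it and no conditioned non-collider, so it is open.
Try {M, Q}:
  P1: blocked at fork node M ∈ conditioning set.
  P2: blocked at fork node Q ∈ conditioning set.
  P3: blocked at fork node Q ∈ conditioning set.
{M, Q} contains no descendant of K and blocks every backdoor path.
Every element of {M, Q} is needed (dropping M leaves P1 open; dropping Q leaves P2 open), so no proper subset is valid.
Among all size-2 subsets of the eligible variables, only {M, Q} blocks every backdoor path, so it is the unique smallest valid adjustment set.

{M, Q}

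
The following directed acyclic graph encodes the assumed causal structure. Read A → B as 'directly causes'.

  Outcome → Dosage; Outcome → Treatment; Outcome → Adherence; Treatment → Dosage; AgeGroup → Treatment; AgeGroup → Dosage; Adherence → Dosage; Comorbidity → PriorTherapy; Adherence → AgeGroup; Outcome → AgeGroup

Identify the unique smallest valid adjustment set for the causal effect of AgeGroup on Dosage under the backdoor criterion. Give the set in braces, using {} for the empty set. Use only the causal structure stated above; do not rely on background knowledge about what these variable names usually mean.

{Adherence, Outcome}

Variables eligible for adjustment (non-descendants of AgeGroup, excluding AgeGroup and Dosage): {Adherence, Comorbidity, Outcome, PriorTherapy}.
Backdoor paths from AgeGroup to Dosage:
  P1: AgeGroup <- Outcome -> Adherence -> Dosage
  P2: AgeGroup <- Outcome -> Treatment -> Dosage
  P3: AgeGroup <- Outcome -> Dosage
  P4: AgeGroup <- Adherence <- Outcome -> Treatment -> Dosage
  P5: AgeGroup <- Adherence <- Outcome -> Dosage
  P6: AgeGroup <- Adherence -> Dosage
The empty set is not sufficient: P1 (AgeGroup <- Outcome -> Adherence -> Dosage) has no collider blocking it and no conditioned non-collider, so it is open.
Try {Adherence, Outcome}:
  P1: blocked at fork node Outcome ∈ conditioning set.
  P2: blocked at fork node Outcome ∈ conditioning set.
  P3: blocked at fork node Outcome ∈ conditioning set.
  P4: blocked at chain node Adherence ∈ conditioning set.
  P5: blocked at chain node Adherence ∈ conditioning set.
  P6: blocked at fork node Adherence ∈ conditioning set.
{Adherence, Outcome} contains no descendant of AgeGroup and blocks every backdoor path.
Every element of {Adherence, Outcome} is needed (dropping Adherence leaves P6 open; dropping Outcome leaves P2 open), so no proper subset is valid.
Among all size-2 subsets of the eligible variables, only {Adherence, Outcome} blocks every backdoor path, so it is the unique smallest valid adjustment set.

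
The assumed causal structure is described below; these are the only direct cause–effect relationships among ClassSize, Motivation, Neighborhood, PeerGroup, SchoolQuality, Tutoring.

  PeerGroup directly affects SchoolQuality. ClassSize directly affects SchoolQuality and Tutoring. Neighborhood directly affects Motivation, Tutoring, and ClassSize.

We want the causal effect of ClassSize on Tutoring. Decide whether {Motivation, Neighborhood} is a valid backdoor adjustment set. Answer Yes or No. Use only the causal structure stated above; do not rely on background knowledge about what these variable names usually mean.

Yes

Backdoor paths from ClassSize to Tutoring (paths whose first edge points into ClassSize):
  P1: ClassSize <- Neighborhood -> Tutoring
Condition 1 (no descendant of ClassSize in the set): holds — descendants of ClassSize are {SchoolQuality, Tutoring}; none are in {Motivation, Neighborhood}.
Condition 2 (every backdoor path blocked by {Motivation, Neighborhood}):
  P1: blocked at fork node Neighborhood ∈ conditioning set.
{Motivation, Neighborhood} satisfies the backdoor criterion.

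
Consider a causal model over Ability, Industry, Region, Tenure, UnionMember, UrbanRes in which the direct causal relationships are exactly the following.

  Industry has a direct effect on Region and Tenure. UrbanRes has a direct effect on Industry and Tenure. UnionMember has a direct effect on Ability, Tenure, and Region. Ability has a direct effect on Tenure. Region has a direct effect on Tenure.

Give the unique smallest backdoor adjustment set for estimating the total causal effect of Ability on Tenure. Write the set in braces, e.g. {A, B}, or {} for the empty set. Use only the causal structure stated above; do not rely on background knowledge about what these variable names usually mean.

{UnionMember}

Variables eligible for adjustment (non-descendants of Ability, excluding Ability and Tenure): {Industry, Region, UnionMember, UrbanRes}.
Backdoor paths from Ability to Tenure:
  P1: Ability <- UnionMember -> Region <- Industry <- UrbanRes -> Tenure
  P2: Ability <- UnionMember -> Region <- Industry -> Tenure
  P3: Ability <- UnionMember -> Region -> Tenure
  P4: Ability <- UnionMember -> Tenure
The empty set is not sufficient: P3 (Ability <- UnionMember -> Region -> Tenure) has no collider blocking it and no conditioned non-collider, so it is open.
Try {UnionMember}:
  P1: blocked at fork node UnionMember ∈ conditioning set.
  P2: blocked at fork node UnionMember ∈ conditioning set.
  P3: blocked at fork node UnionMember ∈ conditioning set.
  P4: blocked at fork node UnionMember ∈ conditioning set.
{UnionMember} contains no descendant of Ability and blocks every backdoor path.
No other singleton works — e.g. {UrbanRes} leaves P3 open — so {UnionMember} is the unique smallest valid adjustment set.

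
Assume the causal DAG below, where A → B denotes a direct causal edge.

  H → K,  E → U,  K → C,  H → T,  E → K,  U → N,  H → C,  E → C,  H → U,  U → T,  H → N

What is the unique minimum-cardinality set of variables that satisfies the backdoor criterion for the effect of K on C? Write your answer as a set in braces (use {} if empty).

Variables eligible for adjustment (non-descendants of K, excluding K and C): {E, H, N, T, U}.
Backdoor paths from K to C:
  P1: K <- E -> U <- H -> C
  P2: K <- E -> U -> T <- H -> C
  P3: K <- E -> U -> N <- H -> C
  P4: K <- E -> C
  P5: K <- H -> U <- E -> C
  P6: K <- H -> T <- U <- E -> C
  P7: K <- H -> N <- U <- E -> C
  P8: K <- H -> C
The empty set is not sufficient: P4 (K <- E -> C) has no collider blocking it and no conditioned non-collider, so it is open.
Try {E, H}:
  P1: blocked at fork node E ∈ conditioning set.
  P2: blocked at fork node E ∈ conditioning set.
  P3: blocked at fork node E ∈ conditioning set.
  P4: blocked at fork node E ∈ conditioning set.
  P5: blocked at fork node H ∈ conditioning set.
  P6: blocked at fork node H ∈ conditioning set.
  P7: blocked at fork node H ∈ conditioning set.
  P8: blocked at fork node H ∈ conditioning set.
{E, H} contains no descendant of K and blocks every backdoor path.
Every element of {E, H} is needed (dropping E leaves P4 open; dropping H leaves P8 open), so no proper subset is valid.
Among all size-2 subsets of the eligible variables, only {E, H} blocks every backdoor path, so it is the unique smallest valid adjustment set.

{E, H}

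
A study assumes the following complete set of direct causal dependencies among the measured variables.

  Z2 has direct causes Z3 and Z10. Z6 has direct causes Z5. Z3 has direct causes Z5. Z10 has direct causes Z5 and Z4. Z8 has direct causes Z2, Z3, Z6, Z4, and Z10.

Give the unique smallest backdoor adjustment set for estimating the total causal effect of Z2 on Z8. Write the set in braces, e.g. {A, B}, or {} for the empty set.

Variables eligible for adjustment (non-descendants of Z2, excluding Z2 and Z8): {Z10, Z3, Z4, Z5, Z6}.
Backdoor paths from Z2 to Z8:
  P1: Z2 <- Z3 <- Z5 -> Z10 <- Z4 -> Z8
  P2: Z2 <- Z3 <- Z5 -> Z10 -> Z8
  P3: Z2 <- Z3 <- Z5 -> Z6 -> Z8
  P4: Z2 <- Z3 -> Z8
  P5: Z2 <- Z10 <- Z5 -> Z3 -> Z8
  P6: Z2 <- Z10 <- Z5 -> Z6 -> Z8
  P7: Z2 <- Z10 <- Z4 -> Z8
  P8: Z2 <- Z10 -> Z8
The empty set is not sufficient: P2 (Z2 <- Z3 <- Z5 -> Z10 -> Z8) has no collider blocking it and no conditioned non-collider, so it is open.
Try {Z10, Z3}:
  P1: blocked at chain node Z3 ∈ conditioning set.
  P2: blocked at chain node Z3 ∈ conditioning set.
  P3: blocked at chain node Z3 ∈ conditioning set.
  P4: blocked at fork node Z3 ∈ conditioning set.
  P5: blocked at chain node Z10 ∈ conditioning set.
  P6: blocked at chain node Z10 ∈ conditioning set.
  P7: blocked at chain node Z10 ∈ conditioning set.
  P8: blocked at fork node Z10 ∈ conditioning set.
{Z10, Z3} contains no descendant of Z2 and blocks every backdoor path.
Every element of {Z10, Z3} is needed (dropping Z10 leaves P6 open; dropping Z3 leaves P1 open), so no proper subset is valid.
Among all size-2 subsets of the eligible variables, only {Z10, Z3} blocks every backdoor path, so it is the unique smallest valid adjustment set.

{Z10, Z3}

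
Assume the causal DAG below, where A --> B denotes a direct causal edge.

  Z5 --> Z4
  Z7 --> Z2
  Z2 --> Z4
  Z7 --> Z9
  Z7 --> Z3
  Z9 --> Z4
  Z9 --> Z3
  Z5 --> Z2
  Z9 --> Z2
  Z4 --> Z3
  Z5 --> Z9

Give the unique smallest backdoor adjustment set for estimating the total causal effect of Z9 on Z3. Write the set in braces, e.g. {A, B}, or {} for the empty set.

{Z5, Z7}

Variables eligible for adjustment (non-descendants of Z9, excluding Z9 and Z3): {Z5, Z7}.
Backdoor paths from Z9 to Z3:
  P1: Z9 <- Z5 -> Z2 <- Z7 -> Z3
  P2: Z9 <- Z5 -> Z2 -> Z4 -> Z3
  P3: Z9 <- Z5 -> Z4 <- Z2 <- Z7 -> Z3
  P4: Z9 <- Z5 -> Z4 -> Z3
  P5: Z9 <- Z7 -> Z2 <- Z5 -> Z4 -> Z3
  P6: Z9 <- Z7 -> Z2 -> Z4 -> Z3
  P7: Z9 <- Z7 -> Z3
The empty set is not sufficient: P2 (Z9 <- Z5 -> Z2 -> Z4 -> Z3) has no collider blocking it and no conditioned non-collider, so it is open.
Try {Z5, Z7}:
  P1: blocked at fork node Z5 ∈ conditioning set.
  P2: blocked at fork node Z5 ∈ conditioning set.
  P3: blocked at fork node Z5 ∈ conditioning set.
  P4: blocked at fork node Z5 ∈ conditioning set.
  P5: blocked at fork node Z7 ∈ conditioning set.
  P6: blocked at fork node Z7 ∈ conditioning set.
  P7: blocked at fork node Z7 ∈ conditioning set.
{Z5, Z7} contains no descendant of Z9 and blocks every backdoor path.
Every element of {Z5, Z7} is needed (dropping Z5 leaves P2 open; dropping Z7 leaves P6 open), so no proper subset is valid.
Among all size-2 subsets of the eligible variables, only {Z5, Z7} blocks every backdoor path, so it is the unique smallest valid adjustment set.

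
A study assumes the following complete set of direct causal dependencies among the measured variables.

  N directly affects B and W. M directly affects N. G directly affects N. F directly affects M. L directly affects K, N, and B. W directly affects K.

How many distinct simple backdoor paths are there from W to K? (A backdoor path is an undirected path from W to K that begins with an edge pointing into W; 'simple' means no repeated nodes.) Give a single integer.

A backdoor path from W to K is any simple undirected path whose first edge points into W (i.e. leaves W via a parent).
Parents of W: {N}.
Enumerating:
  P1: W <- N <- L -> K
  P2: W <- N -> B <- L -> K
That exhausts the simple backdoor paths. Count: 2.

2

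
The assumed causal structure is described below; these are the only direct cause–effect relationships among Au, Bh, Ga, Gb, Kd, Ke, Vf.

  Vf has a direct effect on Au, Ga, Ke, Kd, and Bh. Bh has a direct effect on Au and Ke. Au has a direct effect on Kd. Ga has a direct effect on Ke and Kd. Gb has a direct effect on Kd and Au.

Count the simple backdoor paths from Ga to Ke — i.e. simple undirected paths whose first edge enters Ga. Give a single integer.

5

A backdoor path from Ga to Ke is any simple undirected path whose first edge points into Ga (i.e. leaves Ga via a parent).
Parents of Ga: {Vf}.
Enumerating:
  P1: Ga <- Vf -> Bh -> Ke
  P2: Ga <- Vf -> Au <- Bh -> Ke
  P3: Ga <- Vf -> Kd <- Gb -> Au <- Bh -> Ke
  P4: Ga <- Vf -> Kd <- Au <- Bh -> Ke
  P5: Ga <- Vf -> Ke
That exhausts the simple backdoor paths. Count: 5.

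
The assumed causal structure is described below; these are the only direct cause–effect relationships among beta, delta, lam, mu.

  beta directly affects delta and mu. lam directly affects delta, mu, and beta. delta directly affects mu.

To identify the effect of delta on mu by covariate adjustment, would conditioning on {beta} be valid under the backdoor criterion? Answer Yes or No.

No

Backdoor paths from delta to mu (paths whose first edge points into delta):
  P1: delta <- lam -> beta -> mu
  P2: delta <- lam -> mu
  P3: delta <- beta <- lam -> mu
  P4: delta <- beta -> mu
Condition 1 (no descendant of delta in the set): holds — descendants of delta are {mu}; none are in {beta}.
Condition 2 (every backdoor path blocked by {beta}):
  P1: blocked at chain node beta ∈ conditioning set.
  P2: open — no interior node is in the conditioning set.
  P3: blocked at chain node beta ∈ conditioning set.
  P4: blocked at fork node beta ∈ conditioning set.
{beta} does not satisfy the backdoor criterion.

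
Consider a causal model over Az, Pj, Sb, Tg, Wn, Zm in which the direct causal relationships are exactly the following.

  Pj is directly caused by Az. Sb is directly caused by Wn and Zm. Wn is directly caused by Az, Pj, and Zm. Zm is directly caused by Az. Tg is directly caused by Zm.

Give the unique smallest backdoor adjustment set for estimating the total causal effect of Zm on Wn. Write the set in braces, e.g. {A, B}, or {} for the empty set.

{Az}

Variables eligible for adjustment (non-descendants of Zm, excluding Zm and Wn): {Az, Pj}.
Backdoor paths from Zm to Wn:
  P1: Zm <- Az -> Pj -> Wn
  P2: Zm <- Az -> Wn
The empty set is not sufficient: P1 (Zm <- Az -> Pj -> Wn) has no collider blocking it and no conditioned non-collider, so it is open.
Try {Az}:
  P1: blocked at fork node Az ∈ conditioning set.
  P2: blocked at fork node Az ∈ conditioning set.
{Az} contains no descendant of Zm and blocks every backdoor path.
No other singleton works — e.g. {Pj} leaves P2 open — so {Az} is the unique smallest valid adjustment set.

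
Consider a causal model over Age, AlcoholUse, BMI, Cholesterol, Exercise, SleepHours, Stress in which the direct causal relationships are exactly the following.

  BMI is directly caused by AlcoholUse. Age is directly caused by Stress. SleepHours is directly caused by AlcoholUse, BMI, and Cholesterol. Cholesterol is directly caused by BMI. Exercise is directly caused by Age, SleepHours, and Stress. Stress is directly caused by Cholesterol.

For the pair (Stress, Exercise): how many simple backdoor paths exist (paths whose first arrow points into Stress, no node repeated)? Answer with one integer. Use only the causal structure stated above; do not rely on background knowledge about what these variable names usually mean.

A backdoor path from Stress to Exercise is any simple undirected path whose first edge points into Stress (i.e. leaves Stress via a parent).
Parents of Stress: {Cholesterol}.
Enumerating:
  P1: Stress <- Cholesterol <- BMI <- AlcoholUse -> SleepHours -> Exercise
  P2: Stress <- Cholesterol <- BMI -> SleepHours -> Exercise
  P3: Stress <- Cholesterol -> SleepHours -> Exercise
That exhausts the simple backdoor paths. Count: 3.

3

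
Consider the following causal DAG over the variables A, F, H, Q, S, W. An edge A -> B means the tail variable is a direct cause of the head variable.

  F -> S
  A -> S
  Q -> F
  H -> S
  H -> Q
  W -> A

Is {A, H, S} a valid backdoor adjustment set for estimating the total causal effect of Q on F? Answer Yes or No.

Backdoor paths from Q to F (paths whose first edge points into Q):
  P1: Q <- H -> S <- F
Condition 1 (no descendant of Q in the set): FAILS — S is a descendant of Q.
Condition 2 (every backdoor path blocked by {A, H, S}):
  P1: blocked at fork node H ∈ conditioning set.
{A, H, S} does not satisfy the backdoor criterion.

No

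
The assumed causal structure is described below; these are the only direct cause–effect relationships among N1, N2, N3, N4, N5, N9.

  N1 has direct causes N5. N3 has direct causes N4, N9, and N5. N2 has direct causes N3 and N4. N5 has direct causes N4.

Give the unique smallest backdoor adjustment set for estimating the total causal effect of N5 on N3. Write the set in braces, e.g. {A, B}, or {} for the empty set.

{N4}

Variables eligible for adjustment (non-descendants of N5, excluding N5 and N3): {N4, N9}.
Backdoor paths from N5 to N3:
  P1: N5 <- N4 -> N3
  P2: N5 <- N4 -> N2 <- N3
The empty set is not sufficient: P1 (N5 <- N4 -> N3) has no collider blocking it and no conditioned non-collider, so it is open.
Try {N4}:
  P1: blocked at fork node N4 ∈ conditioning set.
  P2: blocked at fork node N4 ∈ conditioning set.
{N4} contains no descendant of N5 and blocks every backdoor path.
No other singleton works — e.g. {N9} leaves P1 open — so {N4} is the unique smallest valid adjustment set.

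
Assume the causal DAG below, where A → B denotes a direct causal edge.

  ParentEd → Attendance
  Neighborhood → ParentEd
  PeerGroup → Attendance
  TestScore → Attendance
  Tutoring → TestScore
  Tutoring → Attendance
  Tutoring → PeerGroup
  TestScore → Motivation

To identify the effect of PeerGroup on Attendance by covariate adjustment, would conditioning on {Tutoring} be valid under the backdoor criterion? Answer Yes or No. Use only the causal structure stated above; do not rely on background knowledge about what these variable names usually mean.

Backdoor paths from PeerGroup to Attendance (paths whose first edge points into PeerGroup):
  P1: PeerGroup <- Tutoring -> TestScore -> Attendance
  P2: PeerGroup <- Tutoring -> Attendance
Condition 1 (no descendant of PeerGroup in the set): holds — descendants of PeerGroup are {Attendance}; none are in {Tutoring}.
Condition 2 (every backdoor path blocked by {Tutoring}):
  P1: blocked at fork node Tutoring ∈ conditioning set.
  P2: blocked at fork node Tutoring ∈ conditioning set.
{Tutoring} satisfies the backdoor criterion.

Yes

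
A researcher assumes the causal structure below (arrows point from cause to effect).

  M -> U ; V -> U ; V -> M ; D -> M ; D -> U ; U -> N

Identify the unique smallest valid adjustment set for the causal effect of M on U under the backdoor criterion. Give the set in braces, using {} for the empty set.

Variables eligible for adjustment (non-descendants of M, excluding M and U): {D, V}.
Backdoor paths from M to U:
  P1: M <- D -> U
  P2: M <- V -> U
The empty set is not sufficient: P1 (M <- D -> U) has no collider blocking it and no conditioned non-collider, so it is open.
Try {D, V}:
  P1: blocked at fork node D ∈ conditioning set.
  P2: blocked at fork node V ∈ conditioning set.
{D, V} contains no descendant of M and blocks every backdoor path.
Every element of {D, V} is needed (dropping D leaves P1 open; dropping V leaves P2 open), so no proper subset is valid.
Among all size-2 subsets of the eligible variables, only {D, V} blocks every backdoor path, so it is the unique smallest valid adjustment set.

{D, V}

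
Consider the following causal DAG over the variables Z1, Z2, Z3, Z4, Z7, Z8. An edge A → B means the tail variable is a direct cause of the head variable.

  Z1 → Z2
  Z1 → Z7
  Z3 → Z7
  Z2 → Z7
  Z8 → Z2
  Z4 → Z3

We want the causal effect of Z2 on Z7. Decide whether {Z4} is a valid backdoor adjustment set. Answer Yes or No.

No

Backdoor paths from Z2 to Z7 (paths whose first edge points into Z2):
  P1: Z2 <- Z1 -> Z7
Condition 1 (no descendant of Z2 in the set): holds — descendants of Z2 are {Z7}; none are in {Z4}.
Condition 2 (every backdoor path blocked by {Z4}):
  P1: open — no interior node is in the conditioning set.
{Z4} does not satisfy the backdoor criterion.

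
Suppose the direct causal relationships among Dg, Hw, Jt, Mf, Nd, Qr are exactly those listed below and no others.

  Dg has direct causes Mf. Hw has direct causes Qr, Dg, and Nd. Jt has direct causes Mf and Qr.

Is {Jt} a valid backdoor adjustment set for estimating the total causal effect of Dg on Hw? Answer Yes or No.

No

Backdoor paths from Dg to Hw (paths whose first edge points into Dg):
  P1: Dg <- Mf -> Jt <- Qr -> Hw
Condition 1 (no descendant of Dg in the set): holds — descendants of Dg are {Hw}; none are in {Jt}.
Condition 2 (every backdoor path blocked by {Jt}):
  P1: open — collider(s) Jt are conditioned on (or have a conditioned descendant) and no non-collider on the path is in the set.
{Jt} does not satisfy the backdoor criterion.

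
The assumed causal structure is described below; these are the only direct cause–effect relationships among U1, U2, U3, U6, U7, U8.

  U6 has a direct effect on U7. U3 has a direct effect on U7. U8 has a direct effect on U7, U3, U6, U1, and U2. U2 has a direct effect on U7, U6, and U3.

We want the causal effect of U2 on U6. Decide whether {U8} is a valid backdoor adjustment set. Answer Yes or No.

Yes

Backdoor paths from U2 to U6 (paths whose first edge points into U2):
  P1: U2 <- U8 -> U3 -> U7 <- U6
  P2: U2 <- U8 -> U6
  P3: U2 <- U8 -> U7 <- U6
Condition 1 (no descendant of U2 in the set): holds — descendants of U2 are {U3, U6, U7}; none are in {U8}.
Condition 2 (every backdoor path blocked by {U8}):
  P1: blocked at fork node U8 ∈ conditioning set.
  P2: blocked at fork node U8 ∈ conditioning set.
  P3: blocked at fork node U8 ∈ conditioning set.
{U8} satisfies the backdoor criterion.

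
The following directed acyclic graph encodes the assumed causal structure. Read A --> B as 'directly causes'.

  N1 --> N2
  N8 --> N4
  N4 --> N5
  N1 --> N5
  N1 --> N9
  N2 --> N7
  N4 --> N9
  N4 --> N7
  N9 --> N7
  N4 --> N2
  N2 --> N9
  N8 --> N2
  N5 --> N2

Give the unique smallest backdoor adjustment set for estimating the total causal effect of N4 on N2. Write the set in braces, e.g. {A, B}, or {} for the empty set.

Variables eligible for adjustment (non-descendants of N4, excluding N4 and N2): {N1, N8}.
Backdoor paths from N4 to N2:
  P1: N4 <- N8 -> N2
The empty set is not sufficient: P1 (N4 <- N8 -> N2) has no collider blocking it and no conditioned non-collider, so it is open.
Try {N8}:
  P1: blocked at fork node N8 ∈ conditioning set.
{N8} contains no descendant of N4 and blocks every backdoor path.
No other singleton works — e.g. {N1} leaves P1 open — so {N8} is the unique smallest valid adjustment set.

{N8}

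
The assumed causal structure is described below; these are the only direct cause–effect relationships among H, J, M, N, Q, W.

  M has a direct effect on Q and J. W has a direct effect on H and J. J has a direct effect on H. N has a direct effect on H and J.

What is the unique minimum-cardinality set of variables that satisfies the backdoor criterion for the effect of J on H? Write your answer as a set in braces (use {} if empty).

Variables eligible for adjustment (non-descendants of J, excluding J and H): {M, N, Q, W}.
Backdoor paths from J to H:
  P1: J <- W -> H
  P2: J <- N -> H
The empty set is not sufficient: P1 (J <- W -> H) has no collider blocking it and no conditioned non-collider, so it is open.
Try {N, W}:
  P1: blocked at fork node W ∈ conditioning set.
  P2: blocked at fork node N ∈ conditioning set.
{N, W} contains no descendant of J and blocks every backdoor path.
Every element of {N, W} is needed (dropping N leaves P2 open; dropping W leaves P1 open), so no proper subset is valid.
Among all size-2 subsets of the eligible variables, only {N, W} blocks every backdoor path, so it is the unique smallest valid adjustment set.

{N, W}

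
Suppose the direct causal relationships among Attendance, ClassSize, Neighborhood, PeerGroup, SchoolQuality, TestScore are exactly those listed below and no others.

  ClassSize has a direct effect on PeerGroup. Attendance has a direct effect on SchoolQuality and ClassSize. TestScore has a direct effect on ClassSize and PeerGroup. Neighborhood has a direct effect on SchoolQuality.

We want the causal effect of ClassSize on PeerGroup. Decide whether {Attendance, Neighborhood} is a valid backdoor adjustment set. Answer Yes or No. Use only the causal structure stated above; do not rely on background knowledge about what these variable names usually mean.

No

Backdoor paths from ClassSize to PeerGroup (paths whose first edge points into ClassSize):
  P1: ClassSize <- TestScore -> PeerGroup
Condition 1 (no descendant of ClassSize in the set): holds — descendants of ClassSize are {PeerGroup}; none are in {Attendance, Neighborhood}.
Condition 2 (every backdoor path blocked by {Attendance, Neighborhood}):
  P1: open — no interior node is in the conditioning set.
{Attendance, Neighborhood} does not satisfy the backdoor criterion.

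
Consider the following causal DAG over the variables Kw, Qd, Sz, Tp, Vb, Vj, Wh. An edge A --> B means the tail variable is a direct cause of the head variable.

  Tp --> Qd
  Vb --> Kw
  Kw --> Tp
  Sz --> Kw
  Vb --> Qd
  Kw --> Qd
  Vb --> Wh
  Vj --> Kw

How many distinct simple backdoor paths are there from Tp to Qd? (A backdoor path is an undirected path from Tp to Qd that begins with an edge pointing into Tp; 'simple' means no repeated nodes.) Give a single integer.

A backdoor path from Tp to Qd is any simple undirected path whose first edge points into Tp (i.e. leaves Tp via a parent).
Parents of Tp: {Kw}.
Enumerating:
  P1: Tp <- Kw <- Vb -> Qd
  P2: Tp <- Kw -> Qd
That exhausts the simple backdoor paths. Count: 2.

2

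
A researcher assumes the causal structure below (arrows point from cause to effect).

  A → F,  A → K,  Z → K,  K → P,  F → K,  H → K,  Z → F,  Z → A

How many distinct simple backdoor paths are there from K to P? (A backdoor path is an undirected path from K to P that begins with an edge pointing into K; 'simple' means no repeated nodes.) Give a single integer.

A backdoor path from K to P is any simple undirected path whose first edge points into K (i.e. leaves K via a parent).
Parents of K: {A, F, H, Z}.
No simple path from any parent of K reaches P without revisiting K, so there are no backdoor paths.

0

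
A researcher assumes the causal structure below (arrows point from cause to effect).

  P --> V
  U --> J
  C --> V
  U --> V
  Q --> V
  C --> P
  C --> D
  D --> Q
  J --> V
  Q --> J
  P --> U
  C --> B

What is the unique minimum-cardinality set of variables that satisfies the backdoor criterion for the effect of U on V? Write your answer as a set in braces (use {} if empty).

Variables eligible for adjustment (non-descendants of U, excluding U and V): {B, C, D, P, Q}.
Backdoor paths from U to V:
  P1: U <- P <- C -> D -> Q -> J -> V
  P2: U <- P <- C -> D -> Q -> V
  P3: U <- P <- C -> V
  P4: U <- P -> V
The empty set is not sufficient: P1 (U <- P <- C -> D -> Q -> J -> V) has no collider blocking it and no conditioned non-collider, so it is open.
Try {P}:
  P1: blocked at chain node P ∈ conditioning set.
  P2: blocked at chain node P ∈ conditioning set.
  P3: blocked at chain node P ∈ conditioning set.
  P4: blocked at fork node P ∈ conditioning set.
{P} contains no descendant of U and blocks every backdoor path.
No other singleton works — e.g. {C} leaves P4 open — so {P} is the unique smallest valid adjustment set.

{P}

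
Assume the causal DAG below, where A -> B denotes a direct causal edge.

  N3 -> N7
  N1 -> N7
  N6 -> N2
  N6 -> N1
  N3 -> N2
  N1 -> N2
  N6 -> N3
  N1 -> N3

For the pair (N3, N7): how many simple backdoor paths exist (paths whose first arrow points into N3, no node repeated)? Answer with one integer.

A backdoor path from N3 to N7 is any simple undirected path whose first edge points into N3 (i.e. leaves N3 via a parent).
Parents of N3: {N1, N6}.
Enumerating:
  P1: N3 <- N6 -> N1 -> N7
  P2: N3 <- N6 -> N2 <- N1 -> N7
  P3: N3 <- N1 -> N7
That exhausts the simple backdoor paths. Count: 3.

3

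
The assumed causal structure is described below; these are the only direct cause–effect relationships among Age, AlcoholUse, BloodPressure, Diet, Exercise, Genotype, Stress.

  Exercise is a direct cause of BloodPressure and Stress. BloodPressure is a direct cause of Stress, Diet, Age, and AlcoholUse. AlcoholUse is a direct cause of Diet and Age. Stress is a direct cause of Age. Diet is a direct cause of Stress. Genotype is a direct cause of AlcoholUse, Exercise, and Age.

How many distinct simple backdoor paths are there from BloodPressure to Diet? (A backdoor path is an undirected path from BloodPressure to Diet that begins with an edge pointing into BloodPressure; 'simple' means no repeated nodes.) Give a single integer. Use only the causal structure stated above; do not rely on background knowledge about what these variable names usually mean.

7

A backdoor path from BloodPressure to Diet is any simple undirected path whose first edge points into BloodPressure (i.e. leaves BloodPressure via a parent).
Parents of BloodPressure: {Exercise}.
Enumerating:
  P1: BloodPressure <- Exercise <- Genotype -> AlcoholUse -> Diet
  P2: BloodPressure <- Exercise <- Genotype -> AlcoholUse -> Age <- Stress <- Diet
  P3: BloodPressure <- Exercise <- Genotype -> Age <- AlcoholUse -> Diet
  P4: BloodPressure <- Exercise <- Genotype -> Age <- Stress <- Diet
  P5: BloodPressure <- Exercise -> Stress <- Diet
  P6: BloodPressure <- Exercise -> Stress -> Age <- Genotype -> AlcoholUse -> Diet
  P7: BloodPressure <- Exercise -> Stress -> Age <- AlcoholUse -> Diet
That exhausts the simple backdoor paths. Count: 7.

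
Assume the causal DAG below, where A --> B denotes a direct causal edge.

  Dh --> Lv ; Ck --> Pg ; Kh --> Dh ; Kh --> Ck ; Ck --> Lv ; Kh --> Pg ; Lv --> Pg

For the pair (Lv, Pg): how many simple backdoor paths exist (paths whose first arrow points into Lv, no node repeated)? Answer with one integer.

A backdoor path from Lv to Pg is any simple undirected path whose first edge points into Lv (i.e. leaves Lv via a parent).
Parents of Lv: {Ck, Dh}.
Enumerating:
  P1: Lv <- Ck <- Kh -> Pg
  P2: Lv <- Ck -> Pg
  P3: Lv <- Dh <- Kh -> Ck -> Pg
  P4: Lv <- Dh <- Kh -> Pg
That exhausts the simple backdoor paths. Count: 4.

4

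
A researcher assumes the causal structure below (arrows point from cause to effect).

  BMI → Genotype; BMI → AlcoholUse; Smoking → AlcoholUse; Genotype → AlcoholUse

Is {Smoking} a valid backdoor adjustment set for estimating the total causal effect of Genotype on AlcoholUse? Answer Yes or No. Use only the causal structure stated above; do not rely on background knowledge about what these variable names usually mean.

No

Backdoor paths from Genotype to AlcoholUse (paths whose first edge points into Genotype):
  P1: Genotype <- BMI -> AlcoholUse
Condition 1 (no descendant of Genotype in the set): holds — descendants of Genotype are {AlcoholUse}; none are in {Smoking}.
Condition 2 (every backdoor path blocked by {Smoking}):
  P1: open — no interior node is in the conditioning set.
{Smoking} does not satisfy the backdoor criterion.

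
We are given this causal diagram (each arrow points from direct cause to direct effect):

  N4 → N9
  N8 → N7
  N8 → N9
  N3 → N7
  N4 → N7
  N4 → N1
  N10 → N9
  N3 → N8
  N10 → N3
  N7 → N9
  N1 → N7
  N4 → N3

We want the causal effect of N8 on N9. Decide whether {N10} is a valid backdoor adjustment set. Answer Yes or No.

Backdoor paths from N8 to N9 (paths whose first edge points into N8):
  P1: N8 <- N3 <- N4 -> N1 -> N7 -> N9
  P2: N8 <- N3 <- N4 -> N7 -> N9
  P3: N8 <- N3 <- N4 -> N9
  P4: N8 <- N3 <- N10 -> N9
  P5: N8 <- N3 -> N7 <- N4 -> N9
  P6: N8 <- N3 -> N7 <- N1 <- N4 -> N9
  P7: N8 <- N3 -> N7 -> N9
Condition 1 (no descendant of N8 in the set): holds — descendants of N8 are {N7, N9}; none are in {N10}.
Condition 2 (every backdoor path blocked by {N10}):
  P1: open — no interior node is in the conditioning set.
  P2: open — no interior node is in the conditioning set.
  P3: open — no interior node is in the conditioning set.
  P4: blocked at fork node N10 ∈ conditioning set.
  P5: blocked at collider N7 (neither it nor any descendant is in the conditioning set).
  P6: blocked at collider N7 (neither it nor any descendant is in the conditioning set).
  P7: open — no interior node is in the conditioning set.
{N10} does not satisfy the backdoor criterion.

No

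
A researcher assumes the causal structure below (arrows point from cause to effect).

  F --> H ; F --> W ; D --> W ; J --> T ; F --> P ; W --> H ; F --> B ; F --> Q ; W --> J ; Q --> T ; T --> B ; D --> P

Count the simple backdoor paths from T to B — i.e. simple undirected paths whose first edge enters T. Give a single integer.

4

A backdoor path from T to B is any simple undirected path whose first edge points into T (i.e. leaves T via a parent).
Parents of T: {J, Q}.
Enumerating:
  P1: T <- Q <- F -> B
  P2: T <- J <- W <- D -> P <- F -> B
  P3: T <- J <- W <- F -> B
  P4: T <- J <- W -> H <- F -> B
That exhausts the simple backdoor paths. Count: 4.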